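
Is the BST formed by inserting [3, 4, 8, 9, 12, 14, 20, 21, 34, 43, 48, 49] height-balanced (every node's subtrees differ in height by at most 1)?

Tree (level-order array): [3, None, 4, None, 8, None, 9, None, 12, None, 14, None, 20, None, 21, None, 34, None, 43, None, 48, None, 49]
Definition: a tree is height-balanced if, at every node, |h(left) - h(right)| <= 1 (empty subtree has height -1).
Bottom-up per-node check:
  node 49: h_left=-1, h_right=-1, diff=0 [OK], height=0
  node 48: h_left=-1, h_right=0, diff=1 [OK], height=1
  node 43: h_left=-1, h_right=1, diff=2 [FAIL (|-1-1|=2 > 1)], height=2
  node 34: h_left=-1, h_right=2, diff=3 [FAIL (|-1-2|=3 > 1)], height=3
  node 21: h_left=-1, h_right=3, diff=4 [FAIL (|-1-3|=4 > 1)], height=4
  node 20: h_left=-1, h_right=4, diff=5 [FAIL (|-1-4|=5 > 1)], height=5
  node 14: h_left=-1, h_right=5, diff=6 [FAIL (|-1-5|=6 > 1)], height=6
  node 12: h_left=-1, h_right=6, diff=7 [FAIL (|-1-6|=7 > 1)], height=7
  node 9: h_left=-1, h_right=7, diff=8 [FAIL (|-1-7|=8 > 1)], height=8
  node 8: h_left=-1, h_right=8, diff=9 [FAIL (|-1-8|=9 > 1)], height=9
  node 4: h_left=-1, h_right=9, diff=10 [FAIL (|-1-9|=10 > 1)], height=10
  node 3: h_left=-1, h_right=10, diff=11 [FAIL (|-1-10|=11 > 1)], height=11
Node 43 violates the condition: |-1 - 1| = 2 > 1.
Result: Not balanced


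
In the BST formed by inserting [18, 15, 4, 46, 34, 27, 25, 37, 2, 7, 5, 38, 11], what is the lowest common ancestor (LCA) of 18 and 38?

Tree insertion order: [18, 15, 4, 46, 34, 27, 25, 37, 2, 7, 5, 38, 11]
Tree (level-order array): [18, 15, 46, 4, None, 34, None, 2, 7, 27, 37, None, None, 5, 11, 25, None, None, 38]
In a BST, the LCA of p=18, q=38 is the first node v on the
root-to-leaf path with p <= v <= q (go left if both < v, right if both > v).
Walk from root:
  at 18: 18 <= 18 <= 38, this is the LCA
LCA = 18


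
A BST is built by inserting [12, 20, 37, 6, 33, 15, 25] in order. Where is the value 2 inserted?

Starting tree (level order): [12, 6, 20, None, None, 15, 37, None, None, 33, None, 25]
Insertion path: 12 -> 6
Result: insert 2 as left child of 6
Final tree (level order): [12, 6, 20, 2, None, 15, 37, None, None, None, None, 33, None, 25]


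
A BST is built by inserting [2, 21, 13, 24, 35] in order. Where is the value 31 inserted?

Starting tree (level order): [2, None, 21, 13, 24, None, None, None, 35]
Insertion path: 2 -> 21 -> 24 -> 35
Result: insert 31 as left child of 35
Final tree (level order): [2, None, 21, 13, 24, None, None, None, 35, 31]


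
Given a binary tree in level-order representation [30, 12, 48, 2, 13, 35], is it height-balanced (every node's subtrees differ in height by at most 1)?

Tree (level-order array): [30, 12, 48, 2, 13, 35]
Definition: a tree is height-balanced if, at every node, |h(left) - h(right)| <= 1 (empty subtree has height -1).
Bottom-up per-node check:
  node 2: h_left=-1, h_right=-1, diff=0 [OK], height=0
  node 13: h_left=-1, h_right=-1, diff=0 [OK], height=0
  node 12: h_left=0, h_right=0, diff=0 [OK], height=1
  node 35: h_left=-1, h_right=-1, diff=0 [OK], height=0
  node 48: h_left=0, h_right=-1, diff=1 [OK], height=1
  node 30: h_left=1, h_right=1, diff=0 [OK], height=2
All nodes satisfy the balance condition.
Result: Balanced


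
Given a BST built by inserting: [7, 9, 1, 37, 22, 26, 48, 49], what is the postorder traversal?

Tree insertion order: [7, 9, 1, 37, 22, 26, 48, 49]
Tree (level-order array): [7, 1, 9, None, None, None, 37, 22, 48, None, 26, None, 49]
Postorder traversal: [1, 26, 22, 49, 48, 37, 9, 7]


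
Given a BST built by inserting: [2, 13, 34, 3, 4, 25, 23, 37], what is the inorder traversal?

Tree insertion order: [2, 13, 34, 3, 4, 25, 23, 37]
Tree (level-order array): [2, None, 13, 3, 34, None, 4, 25, 37, None, None, 23]
Inorder traversal: [2, 3, 4, 13, 23, 25, 34, 37]


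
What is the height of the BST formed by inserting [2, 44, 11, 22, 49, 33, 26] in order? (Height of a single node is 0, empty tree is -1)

Insertion order: [2, 44, 11, 22, 49, 33, 26]
Tree (level-order array): [2, None, 44, 11, 49, None, 22, None, None, None, 33, 26]
Compute height bottom-up (empty subtree = -1):
  height(26) = 1 + max(-1, -1) = 0
  height(33) = 1 + max(0, -1) = 1
  height(22) = 1 + max(-1, 1) = 2
  height(11) = 1 + max(-1, 2) = 3
  height(49) = 1 + max(-1, -1) = 0
  height(44) = 1 + max(3, 0) = 4
  height(2) = 1 + max(-1, 4) = 5
Height = 5


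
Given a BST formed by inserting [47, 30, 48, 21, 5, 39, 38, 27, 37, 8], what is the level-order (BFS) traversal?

Tree insertion order: [47, 30, 48, 21, 5, 39, 38, 27, 37, 8]
Tree (level-order array): [47, 30, 48, 21, 39, None, None, 5, 27, 38, None, None, 8, None, None, 37]
BFS from the root, enqueuing left then right child of each popped node:
  queue [47] -> pop 47, enqueue [30, 48], visited so far: [47]
  queue [30, 48] -> pop 30, enqueue [21, 39], visited so far: [47, 30]
  queue [48, 21, 39] -> pop 48, enqueue [none], visited so far: [47, 30, 48]
  queue [21, 39] -> pop 21, enqueue [5, 27], visited so far: [47, 30, 48, 21]
  queue [39, 5, 27] -> pop 39, enqueue [38], visited so far: [47, 30, 48, 21, 39]
  queue [5, 27, 38] -> pop 5, enqueue [8], visited so far: [47, 30, 48, 21, 39, 5]
  queue [27, 38, 8] -> pop 27, enqueue [none], visited so far: [47, 30, 48, 21, 39, 5, 27]
  queue [38, 8] -> pop 38, enqueue [37], visited so far: [47, 30, 48, 21, 39, 5, 27, 38]
  queue [8, 37] -> pop 8, enqueue [none], visited so far: [47, 30, 48, 21, 39, 5, 27, 38, 8]
  queue [37] -> pop 37, enqueue [none], visited so far: [47, 30, 48, 21, 39, 5, 27, 38, 8, 37]
Result: [47, 30, 48, 21, 39, 5, 27, 38, 8, 37]


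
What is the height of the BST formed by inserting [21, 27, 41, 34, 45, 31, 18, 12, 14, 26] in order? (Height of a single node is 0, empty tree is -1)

Insertion order: [21, 27, 41, 34, 45, 31, 18, 12, 14, 26]
Tree (level-order array): [21, 18, 27, 12, None, 26, 41, None, 14, None, None, 34, 45, None, None, 31]
Compute height bottom-up (empty subtree = -1):
  height(14) = 1 + max(-1, -1) = 0
  height(12) = 1 + max(-1, 0) = 1
  height(18) = 1 + max(1, -1) = 2
  height(26) = 1 + max(-1, -1) = 0
  height(31) = 1 + max(-1, -1) = 0
  height(34) = 1 + max(0, -1) = 1
  height(45) = 1 + max(-1, -1) = 0
  height(41) = 1 + max(1, 0) = 2
  height(27) = 1 + max(0, 2) = 3
  height(21) = 1 + max(2, 3) = 4
Height = 4


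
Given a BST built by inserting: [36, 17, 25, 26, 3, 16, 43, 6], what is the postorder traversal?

Tree insertion order: [36, 17, 25, 26, 3, 16, 43, 6]
Tree (level-order array): [36, 17, 43, 3, 25, None, None, None, 16, None, 26, 6]
Postorder traversal: [6, 16, 3, 26, 25, 17, 43, 36]


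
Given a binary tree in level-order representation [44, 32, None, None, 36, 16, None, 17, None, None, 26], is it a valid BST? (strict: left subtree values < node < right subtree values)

Level-order array: [44, 32, None, None, 36, 16, None, 17, None, None, 26]
Validate using subtree bounds (lo, hi): at each node, require lo < value < hi,
then recurse left with hi=value and right with lo=value.
Preorder trace (stopping at first violation):
  at node 44 with bounds (-inf, +inf): OK
  at node 32 with bounds (-inf, 44): OK
  at node 36 with bounds (32, 44): OK
  at node 16 with bounds (32, 36): VIOLATION
Node 16 violates its bound: not (32 < 16 < 36).
Result: Not a valid BST


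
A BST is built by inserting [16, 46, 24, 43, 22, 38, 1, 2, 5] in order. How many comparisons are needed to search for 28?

Search path for 28: 16 -> 46 -> 24 -> 43 -> 38
Found: False
Comparisons: 5


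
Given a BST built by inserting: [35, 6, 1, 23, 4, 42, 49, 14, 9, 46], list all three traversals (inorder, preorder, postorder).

Tree insertion order: [35, 6, 1, 23, 4, 42, 49, 14, 9, 46]
Tree (level-order array): [35, 6, 42, 1, 23, None, 49, None, 4, 14, None, 46, None, None, None, 9]
Inorder (L, root, R): [1, 4, 6, 9, 14, 23, 35, 42, 46, 49]
Preorder (root, L, R): [35, 6, 1, 4, 23, 14, 9, 42, 49, 46]
Postorder (L, R, root): [4, 1, 9, 14, 23, 6, 46, 49, 42, 35]


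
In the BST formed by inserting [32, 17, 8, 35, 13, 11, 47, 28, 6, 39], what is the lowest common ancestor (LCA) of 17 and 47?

Tree insertion order: [32, 17, 8, 35, 13, 11, 47, 28, 6, 39]
Tree (level-order array): [32, 17, 35, 8, 28, None, 47, 6, 13, None, None, 39, None, None, None, 11]
In a BST, the LCA of p=17, q=47 is the first node v on the
root-to-leaf path with p <= v <= q (go left if both < v, right if both > v).
Walk from root:
  at 32: 17 <= 32 <= 47, this is the LCA
LCA = 32


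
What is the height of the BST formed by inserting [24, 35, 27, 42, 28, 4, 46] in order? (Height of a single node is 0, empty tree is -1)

Insertion order: [24, 35, 27, 42, 28, 4, 46]
Tree (level-order array): [24, 4, 35, None, None, 27, 42, None, 28, None, 46]
Compute height bottom-up (empty subtree = -1):
  height(4) = 1 + max(-1, -1) = 0
  height(28) = 1 + max(-1, -1) = 0
  height(27) = 1 + max(-1, 0) = 1
  height(46) = 1 + max(-1, -1) = 0
  height(42) = 1 + max(-1, 0) = 1
  height(35) = 1 + max(1, 1) = 2
  height(24) = 1 + max(0, 2) = 3
Height = 3


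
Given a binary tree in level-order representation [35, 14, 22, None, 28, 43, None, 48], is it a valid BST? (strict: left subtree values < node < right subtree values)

Level-order array: [35, 14, 22, None, 28, 43, None, 48]
Validate using subtree bounds (lo, hi): at each node, require lo < value < hi,
then recurse left with hi=value and right with lo=value.
Preorder trace (stopping at first violation):
  at node 35 with bounds (-inf, +inf): OK
  at node 14 with bounds (-inf, 35): OK
  at node 28 with bounds (14, 35): OK
  at node 48 with bounds (14, 28): VIOLATION
Node 48 violates its bound: not (14 < 48 < 28).
Result: Not a valid BST


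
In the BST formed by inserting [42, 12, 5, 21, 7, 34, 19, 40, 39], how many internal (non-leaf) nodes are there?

Tree built from: [42, 12, 5, 21, 7, 34, 19, 40, 39]
Tree (level-order array): [42, 12, None, 5, 21, None, 7, 19, 34, None, None, None, None, None, 40, 39]
Rule: An internal node has at least one child.
Per-node child counts:
  node 42: 1 child(ren)
  node 12: 2 child(ren)
  node 5: 1 child(ren)
  node 7: 0 child(ren)
  node 21: 2 child(ren)
  node 19: 0 child(ren)
  node 34: 1 child(ren)
  node 40: 1 child(ren)
  node 39: 0 child(ren)
Matching nodes: [42, 12, 5, 21, 34, 40]
Count of internal (non-leaf) nodes: 6


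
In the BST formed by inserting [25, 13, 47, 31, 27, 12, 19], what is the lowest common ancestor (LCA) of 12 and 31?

Tree insertion order: [25, 13, 47, 31, 27, 12, 19]
Tree (level-order array): [25, 13, 47, 12, 19, 31, None, None, None, None, None, 27]
In a BST, the LCA of p=12, q=31 is the first node v on the
root-to-leaf path with p <= v <= q (go left if both < v, right if both > v).
Walk from root:
  at 25: 12 <= 25 <= 31, this is the LCA
LCA = 25


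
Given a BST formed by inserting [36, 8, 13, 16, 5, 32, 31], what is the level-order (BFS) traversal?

Tree insertion order: [36, 8, 13, 16, 5, 32, 31]
Tree (level-order array): [36, 8, None, 5, 13, None, None, None, 16, None, 32, 31]
BFS from the root, enqueuing left then right child of each popped node:
  queue [36] -> pop 36, enqueue [8], visited so far: [36]
  queue [8] -> pop 8, enqueue [5, 13], visited so far: [36, 8]
  queue [5, 13] -> pop 5, enqueue [none], visited so far: [36, 8, 5]
  queue [13] -> pop 13, enqueue [16], visited so far: [36, 8, 5, 13]
  queue [16] -> pop 16, enqueue [32], visited so far: [36, 8, 5, 13, 16]
  queue [32] -> pop 32, enqueue [31], visited so far: [36, 8, 5, 13, 16, 32]
  queue [31] -> pop 31, enqueue [none], visited so far: [36, 8, 5, 13, 16, 32, 31]
Result: [36, 8, 5, 13, 16, 32, 31]


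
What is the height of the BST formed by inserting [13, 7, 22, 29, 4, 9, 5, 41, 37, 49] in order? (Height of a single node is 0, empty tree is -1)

Insertion order: [13, 7, 22, 29, 4, 9, 5, 41, 37, 49]
Tree (level-order array): [13, 7, 22, 4, 9, None, 29, None, 5, None, None, None, 41, None, None, 37, 49]
Compute height bottom-up (empty subtree = -1):
  height(5) = 1 + max(-1, -1) = 0
  height(4) = 1 + max(-1, 0) = 1
  height(9) = 1 + max(-1, -1) = 0
  height(7) = 1 + max(1, 0) = 2
  height(37) = 1 + max(-1, -1) = 0
  height(49) = 1 + max(-1, -1) = 0
  height(41) = 1 + max(0, 0) = 1
  height(29) = 1 + max(-1, 1) = 2
  height(22) = 1 + max(-1, 2) = 3
  height(13) = 1 + max(2, 3) = 4
Height = 4


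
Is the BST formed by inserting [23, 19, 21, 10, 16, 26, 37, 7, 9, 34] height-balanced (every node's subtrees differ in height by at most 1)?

Tree (level-order array): [23, 19, 26, 10, 21, None, 37, 7, 16, None, None, 34, None, None, 9]
Definition: a tree is height-balanced if, at every node, |h(left) - h(right)| <= 1 (empty subtree has height -1).
Bottom-up per-node check:
  node 9: h_left=-1, h_right=-1, diff=0 [OK], height=0
  node 7: h_left=-1, h_right=0, diff=1 [OK], height=1
  node 16: h_left=-1, h_right=-1, diff=0 [OK], height=0
  node 10: h_left=1, h_right=0, diff=1 [OK], height=2
  node 21: h_left=-1, h_right=-1, diff=0 [OK], height=0
  node 19: h_left=2, h_right=0, diff=2 [FAIL (|2-0|=2 > 1)], height=3
  node 34: h_left=-1, h_right=-1, diff=0 [OK], height=0
  node 37: h_left=0, h_right=-1, diff=1 [OK], height=1
  node 26: h_left=-1, h_right=1, diff=2 [FAIL (|-1-1|=2 > 1)], height=2
  node 23: h_left=3, h_right=2, diff=1 [OK], height=4
Node 19 violates the condition: |2 - 0| = 2 > 1.
Result: Not balanced


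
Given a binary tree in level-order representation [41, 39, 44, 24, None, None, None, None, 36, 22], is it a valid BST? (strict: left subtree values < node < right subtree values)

Level-order array: [41, 39, 44, 24, None, None, None, None, 36, 22]
Validate using subtree bounds (lo, hi): at each node, require lo < value < hi,
then recurse left with hi=value and right with lo=value.
Preorder trace (stopping at first violation):
  at node 41 with bounds (-inf, +inf): OK
  at node 39 with bounds (-inf, 41): OK
  at node 24 with bounds (-inf, 39): OK
  at node 36 with bounds (24, 39): OK
  at node 22 with bounds (24, 36): VIOLATION
Node 22 violates its bound: not (24 < 22 < 36).
Result: Not a valid BST


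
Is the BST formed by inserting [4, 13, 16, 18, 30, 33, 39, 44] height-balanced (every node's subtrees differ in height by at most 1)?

Tree (level-order array): [4, None, 13, None, 16, None, 18, None, 30, None, 33, None, 39, None, 44]
Definition: a tree is height-balanced if, at every node, |h(left) - h(right)| <= 1 (empty subtree has height -1).
Bottom-up per-node check:
  node 44: h_left=-1, h_right=-1, diff=0 [OK], height=0
  node 39: h_left=-1, h_right=0, diff=1 [OK], height=1
  node 33: h_left=-1, h_right=1, diff=2 [FAIL (|-1-1|=2 > 1)], height=2
  node 30: h_left=-1, h_right=2, diff=3 [FAIL (|-1-2|=3 > 1)], height=3
  node 18: h_left=-1, h_right=3, diff=4 [FAIL (|-1-3|=4 > 1)], height=4
  node 16: h_left=-1, h_right=4, diff=5 [FAIL (|-1-4|=5 > 1)], height=5
  node 13: h_left=-1, h_right=5, diff=6 [FAIL (|-1-5|=6 > 1)], height=6
  node 4: h_left=-1, h_right=6, diff=7 [FAIL (|-1-6|=7 > 1)], height=7
Node 33 violates the condition: |-1 - 1| = 2 > 1.
Result: Not balanced


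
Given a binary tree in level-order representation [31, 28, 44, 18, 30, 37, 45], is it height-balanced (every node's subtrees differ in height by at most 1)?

Tree (level-order array): [31, 28, 44, 18, 30, 37, 45]
Definition: a tree is height-balanced if, at every node, |h(left) - h(right)| <= 1 (empty subtree has height -1).
Bottom-up per-node check:
  node 18: h_left=-1, h_right=-1, diff=0 [OK], height=0
  node 30: h_left=-1, h_right=-1, diff=0 [OK], height=0
  node 28: h_left=0, h_right=0, diff=0 [OK], height=1
  node 37: h_left=-1, h_right=-1, diff=0 [OK], height=0
  node 45: h_left=-1, h_right=-1, diff=0 [OK], height=0
  node 44: h_left=0, h_right=0, diff=0 [OK], height=1
  node 31: h_left=1, h_right=1, diff=0 [OK], height=2
All nodes satisfy the balance condition.
Result: Balanced


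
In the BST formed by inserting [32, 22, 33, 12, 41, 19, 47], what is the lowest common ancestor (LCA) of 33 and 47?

Tree insertion order: [32, 22, 33, 12, 41, 19, 47]
Tree (level-order array): [32, 22, 33, 12, None, None, 41, None, 19, None, 47]
In a BST, the LCA of p=33, q=47 is the first node v on the
root-to-leaf path with p <= v <= q (go left if both < v, right if both > v).
Walk from root:
  at 32: both 33 and 47 > 32, go right
  at 33: 33 <= 33 <= 47, this is the LCA
LCA = 33


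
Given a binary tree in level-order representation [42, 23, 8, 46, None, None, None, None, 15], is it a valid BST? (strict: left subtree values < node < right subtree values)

Level-order array: [42, 23, 8, 46, None, None, None, None, 15]
Validate using subtree bounds (lo, hi): at each node, require lo < value < hi,
then recurse left with hi=value and right with lo=value.
Preorder trace (stopping at first violation):
  at node 42 with bounds (-inf, +inf): OK
  at node 23 with bounds (-inf, 42): OK
  at node 46 with bounds (-inf, 23): VIOLATION
Node 46 violates its bound: not (-inf < 46 < 23).
Result: Not a valid BST


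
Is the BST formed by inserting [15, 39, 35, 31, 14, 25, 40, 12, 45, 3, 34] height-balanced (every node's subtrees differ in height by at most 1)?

Tree (level-order array): [15, 14, 39, 12, None, 35, 40, 3, None, 31, None, None, 45, None, None, 25, 34]
Definition: a tree is height-balanced if, at every node, |h(left) - h(right)| <= 1 (empty subtree has height -1).
Bottom-up per-node check:
  node 3: h_left=-1, h_right=-1, diff=0 [OK], height=0
  node 12: h_left=0, h_right=-1, diff=1 [OK], height=1
  node 14: h_left=1, h_right=-1, diff=2 [FAIL (|1--1|=2 > 1)], height=2
  node 25: h_left=-1, h_right=-1, diff=0 [OK], height=0
  node 34: h_left=-1, h_right=-1, diff=0 [OK], height=0
  node 31: h_left=0, h_right=0, diff=0 [OK], height=1
  node 35: h_left=1, h_right=-1, diff=2 [FAIL (|1--1|=2 > 1)], height=2
  node 45: h_left=-1, h_right=-1, diff=0 [OK], height=0
  node 40: h_left=-1, h_right=0, diff=1 [OK], height=1
  node 39: h_left=2, h_right=1, diff=1 [OK], height=3
  node 15: h_left=2, h_right=3, diff=1 [OK], height=4
Node 14 violates the condition: |1 - -1| = 2 > 1.
Result: Not balanced


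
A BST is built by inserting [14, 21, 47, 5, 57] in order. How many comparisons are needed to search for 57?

Search path for 57: 14 -> 21 -> 47 -> 57
Found: True
Comparisons: 4


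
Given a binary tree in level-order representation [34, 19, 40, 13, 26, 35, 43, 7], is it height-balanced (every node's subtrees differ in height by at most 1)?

Tree (level-order array): [34, 19, 40, 13, 26, 35, 43, 7]
Definition: a tree is height-balanced if, at every node, |h(left) - h(right)| <= 1 (empty subtree has height -1).
Bottom-up per-node check:
  node 7: h_left=-1, h_right=-1, diff=0 [OK], height=0
  node 13: h_left=0, h_right=-1, diff=1 [OK], height=1
  node 26: h_left=-1, h_right=-1, diff=0 [OK], height=0
  node 19: h_left=1, h_right=0, diff=1 [OK], height=2
  node 35: h_left=-1, h_right=-1, diff=0 [OK], height=0
  node 43: h_left=-1, h_right=-1, diff=0 [OK], height=0
  node 40: h_left=0, h_right=0, diff=0 [OK], height=1
  node 34: h_left=2, h_right=1, diff=1 [OK], height=3
All nodes satisfy the balance condition.
Result: Balanced


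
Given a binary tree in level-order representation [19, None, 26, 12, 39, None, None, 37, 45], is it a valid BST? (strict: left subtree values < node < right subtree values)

Level-order array: [19, None, 26, 12, 39, None, None, 37, 45]
Validate using subtree bounds (lo, hi): at each node, require lo < value < hi,
then recurse left with hi=value and right with lo=value.
Preorder trace (stopping at first violation):
  at node 19 with bounds (-inf, +inf): OK
  at node 26 with bounds (19, +inf): OK
  at node 12 with bounds (19, 26): VIOLATION
Node 12 violates its bound: not (19 < 12 < 26).
Result: Not a valid BST


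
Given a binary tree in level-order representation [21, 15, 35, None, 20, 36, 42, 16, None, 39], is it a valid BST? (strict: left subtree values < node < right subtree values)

Level-order array: [21, 15, 35, None, 20, 36, 42, 16, None, 39]
Validate using subtree bounds (lo, hi): at each node, require lo < value < hi,
then recurse left with hi=value and right with lo=value.
Preorder trace (stopping at first violation):
  at node 21 with bounds (-inf, +inf): OK
  at node 15 with bounds (-inf, 21): OK
  at node 20 with bounds (15, 21): OK
  at node 16 with bounds (15, 20): OK
  at node 35 with bounds (21, +inf): OK
  at node 36 with bounds (21, 35): VIOLATION
Node 36 violates its bound: not (21 < 36 < 35).
Result: Not a valid BST


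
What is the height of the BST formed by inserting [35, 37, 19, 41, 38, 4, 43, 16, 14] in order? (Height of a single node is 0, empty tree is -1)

Insertion order: [35, 37, 19, 41, 38, 4, 43, 16, 14]
Tree (level-order array): [35, 19, 37, 4, None, None, 41, None, 16, 38, 43, 14]
Compute height bottom-up (empty subtree = -1):
  height(14) = 1 + max(-1, -1) = 0
  height(16) = 1 + max(0, -1) = 1
  height(4) = 1 + max(-1, 1) = 2
  height(19) = 1 + max(2, -1) = 3
  height(38) = 1 + max(-1, -1) = 0
  height(43) = 1 + max(-1, -1) = 0
  height(41) = 1 + max(0, 0) = 1
  height(37) = 1 + max(-1, 1) = 2
  height(35) = 1 + max(3, 2) = 4
Height = 4


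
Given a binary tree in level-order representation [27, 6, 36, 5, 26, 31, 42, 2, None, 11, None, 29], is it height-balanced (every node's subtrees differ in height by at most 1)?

Tree (level-order array): [27, 6, 36, 5, 26, 31, 42, 2, None, 11, None, 29]
Definition: a tree is height-balanced if, at every node, |h(left) - h(right)| <= 1 (empty subtree has height -1).
Bottom-up per-node check:
  node 2: h_left=-1, h_right=-1, diff=0 [OK], height=0
  node 5: h_left=0, h_right=-1, diff=1 [OK], height=1
  node 11: h_left=-1, h_right=-1, diff=0 [OK], height=0
  node 26: h_left=0, h_right=-1, diff=1 [OK], height=1
  node 6: h_left=1, h_right=1, diff=0 [OK], height=2
  node 29: h_left=-1, h_right=-1, diff=0 [OK], height=0
  node 31: h_left=0, h_right=-1, diff=1 [OK], height=1
  node 42: h_left=-1, h_right=-1, diff=0 [OK], height=0
  node 36: h_left=1, h_right=0, diff=1 [OK], height=2
  node 27: h_left=2, h_right=2, diff=0 [OK], height=3
All nodes satisfy the balance condition.
Result: Balanced


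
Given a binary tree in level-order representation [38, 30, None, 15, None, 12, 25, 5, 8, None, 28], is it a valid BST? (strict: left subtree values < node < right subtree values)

Level-order array: [38, 30, None, 15, None, 12, 25, 5, 8, None, 28]
Validate using subtree bounds (lo, hi): at each node, require lo < value < hi,
then recurse left with hi=value and right with lo=value.
Preorder trace (stopping at first violation):
  at node 38 with bounds (-inf, +inf): OK
  at node 30 with bounds (-inf, 38): OK
  at node 15 with bounds (-inf, 30): OK
  at node 12 with bounds (-inf, 15): OK
  at node 5 with bounds (-inf, 12): OK
  at node 8 with bounds (12, 15): VIOLATION
Node 8 violates its bound: not (12 < 8 < 15).
Result: Not a valid BST


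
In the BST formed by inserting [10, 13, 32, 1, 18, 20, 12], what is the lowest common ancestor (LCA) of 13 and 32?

Tree insertion order: [10, 13, 32, 1, 18, 20, 12]
Tree (level-order array): [10, 1, 13, None, None, 12, 32, None, None, 18, None, None, 20]
In a BST, the LCA of p=13, q=32 is the first node v on the
root-to-leaf path with p <= v <= q (go left if both < v, right if both > v).
Walk from root:
  at 10: both 13 and 32 > 10, go right
  at 13: 13 <= 13 <= 32, this is the LCA
LCA = 13


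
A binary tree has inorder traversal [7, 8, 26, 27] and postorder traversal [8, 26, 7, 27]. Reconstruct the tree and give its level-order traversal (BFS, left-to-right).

Inorder:   [7, 8, 26, 27]
Postorder: [8, 26, 7, 27]
Algorithm: postorder visits root last, so walk postorder right-to-left;
each value is the root of the current inorder slice — split it at that
value, recurse on the right subtree first, then the left.
Recursive splits:
  root=27; inorder splits into left=[7, 8, 26], right=[]
  root=7; inorder splits into left=[], right=[8, 26]
  root=26; inorder splits into left=[8], right=[]
  root=8; inorder splits into left=[], right=[]
Reconstructed level-order: [27, 7, 26, 8]


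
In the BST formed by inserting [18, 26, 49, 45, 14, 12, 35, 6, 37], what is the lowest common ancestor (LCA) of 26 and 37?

Tree insertion order: [18, 26, 49, 45, 14, 12, 35, 6, 37]
Tree (level-order array): [18, 14, 26, 12, None, None, 49, 6, None, 45, None, None, None, 35, None, None, 37]
In a BST, the LCA of p=26, q=37 is the first node v on the
root-to-leaf path with p <= v <= q (go left if both < v, right if both > v).
Walk from root:
  at 18: both 26 and 37 > 18, go right
  at 26: 26 <= 26 <= 37, this is the LCA
LCA = 26


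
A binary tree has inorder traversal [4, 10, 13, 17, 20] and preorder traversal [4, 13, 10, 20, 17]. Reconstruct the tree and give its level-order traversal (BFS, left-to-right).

Inorder:  [4, 10, 13, 17, 20]
Preorder: [4, 13, 10, 20, 17]
Algorithm: preorder visits root first, so consume preorder in order;
for each root, split the current inorder slice at that value into
left-subtree inorder and right-subtree inorder, then recurse.
Recursive splits:
  root=4; inorder splits into left=[], right=[10, 13, 17, 20]
  root=13; inorder splits into left=[10], right=[17, 20]
  root=10; inorder splits into left=[], right=[]
  root=20; inorder splits into left=[17], right=[]
  root=17; inorder splits into left=[], right=[]
Reconstructed level-order: [4, 13, 10, 20, 17]


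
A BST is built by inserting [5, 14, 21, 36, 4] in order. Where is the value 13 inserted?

Starting tree (level order): [5, 4, 14, None, None, None, 21, None, 36]
Insertion path: 5 -> 14
Result: insert 13 as left child of 14
Final tree (level order): [5, 4, 14, None, None, 13, 21, None, None, None, 36]


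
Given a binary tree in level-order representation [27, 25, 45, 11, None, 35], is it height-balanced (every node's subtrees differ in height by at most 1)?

Tree (level-order array): [27, 25, 45, 11, None, 35]
Definition: a tree is height-balanced if, at every node, |h(left) - h(right)| <= 1 (empty subtree has height -1).
Bottom-up per-node check:
  node 11: h_left=-1, h_right=-1, diff=0 [OK], height=0
  node 25: h_left=0, h_right=-1, diff=1 [OK], height=1
  node 35: h_left=-1, h_right=-1, diff=0 [OK], height=0
  node 45: h_left=0, h_right=-1, diff=1 [OK], height=1
  node 27: h_left=1, h_right=1, diff=0 [OK], height=2
All nodes satisfy the balance condition.
Result: Balanced


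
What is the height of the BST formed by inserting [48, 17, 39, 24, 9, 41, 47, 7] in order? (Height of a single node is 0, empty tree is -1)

Insertion order: [48, 17, 39, 24, 9, 41, 47, 7]
Tree (level-order array): [48, 17, None, 9, 39, 7, None, 24, 41, None, None, None, None, None, 47]
Compute height bottom-up (empty subtree = -1):
  height(7) = 1 + max(-1, -1) = 0
  height(9) = 1 + max(0, -1) = 1
  height(24) = 1 + max(-1, -1) = 0
  height(47) = 1 + max(-1, -1) = 0
  height(41) = 1 + max(-1, 0) = 1
  height(39) = 1 + max(0, 1) = 2
  height(17) = 1 + max(1, 2) = 3
  height(48) = 1 + max(3, -1) = 4
Height = 4


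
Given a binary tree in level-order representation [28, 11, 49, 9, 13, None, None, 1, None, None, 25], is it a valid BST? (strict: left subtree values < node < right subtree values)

Level-order array: [28, 11, 49, 9, 13, None, None, 1, None, None, 25]
Validate using subtree bounds (lo, hi): at each node, require lo < value < hi,
then recurse left with hi=value and right with lo=value.
Preorder trace (stopping at first violation):
  at node 28 with bounds (-inf, +inf): OK
  at node 11 with bounds (-inf, 28): OK
  at node 9 with bounds (-inf, 11): OK
  at node 1 with bounds (-inf, 9): OK
  at node 13 with bounds (11, 28): OK
  at node 25 with bounds (13, 28): OK
  at node 49 with bounds (28, +inf): OK
No violation found at any node.
Result: Valid BST


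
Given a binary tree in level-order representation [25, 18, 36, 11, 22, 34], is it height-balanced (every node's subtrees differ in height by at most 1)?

Tree (level-order array): [25, 18, 36, 11, 22, 34]
Definition: a tree is height-balanced if, at every node, |h(left) - h(right)| <= 1 (empty subtree has height -1).
Bottom-up per-node check:
  node 11: h_left=-1, h_right=-1, diff=0 [OK], height=0
  node 22: h_left=-1, h_right=-1, diff=0 [OK], height=0
  node 18: h_left=0, h_right=0, diff=0 [OK], height=1
  node 34: h_left=-1, h_right=-1, diff=0 [OK], height=0
  node 36: h_left=0, h_right=-1, diff=1 [OK], height=1
  node 25: h_left=1, h_right=1, diff=0 [OK], height=2
All nodes satisfy the balance condition.
Result: Balanced


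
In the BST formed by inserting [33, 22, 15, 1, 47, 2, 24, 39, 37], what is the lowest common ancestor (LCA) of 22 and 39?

Tree insertion order: [33, 22, 15, 1, 47, 2, 24, 39, 37]
Tree (level-order array): [33, 22, 47, 15, 24, 39, None, 1, None, None, None, 37, None, None, 2]
In a BST, the LCA of p=22, q=39 is the first node v on the
root-to-leaf path with p <= v <= q (go left if both < v, right if both > v).
Walk from root:
  at 33: 22 <= 33 <= 39, this is the LCA
LCA = 33


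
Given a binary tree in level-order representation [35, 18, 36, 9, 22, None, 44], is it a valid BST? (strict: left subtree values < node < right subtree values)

Level-order array: [35, 18, 36, 9, 22, None, 44]
Validate using subtree bounds (lo, hi): at each node, require lo < value < hi,
then recurse left with hi=value and right with lo=value.
Preorder trace (stopping at first violation):
  at node 35 with bounds (-inf, +inf): OK
  at node 18 with bounds (-inf, 35): OK
  at node 9 with bounds (-inf, 18): OK
  at node 22 with bounds (18, 35): OK
  at node 36 with bounds (35, +inf): OK
  at node 44 with bounds (36, +inf): OK
No violation found at any node.
Result: Valid BST


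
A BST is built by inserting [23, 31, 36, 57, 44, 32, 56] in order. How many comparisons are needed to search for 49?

Search path for 49: 23 -> 31 -> 36 -> 57 -> 44 -> 56
Found: False
Comparisons: 6


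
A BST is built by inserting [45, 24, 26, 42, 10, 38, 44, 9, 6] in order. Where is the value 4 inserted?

Starting tree (level order): [45, 24, None, 10, 26, 9, None, None, 42, 6, None, 38, 44]
Insertion path: 45 -> 24 -> 10 -> 9 -> 6
Result: insert 4 as left child of 6
Final tree (level order): [45, 24, None, 10, 26, 9, None, None, 42, 6, None, 38, 44, 4]


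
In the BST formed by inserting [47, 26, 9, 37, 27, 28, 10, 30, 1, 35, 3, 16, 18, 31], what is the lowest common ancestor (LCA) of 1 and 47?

Tree insertion order: [47, 26, 9, 37, 27, 28, 10, 30, 1, 35, 3, 16, 18, 31]
Tree (level-order array): [47, 26, None, 9, 37, 1, 10, 27, None, None, 3, None, 16, None, 28, None, None, None, 18, None, 30, None, None, None, 35, 31]
In a BST, the LCA of p=1, q=47 is the first node v on the
root-to-leaf path with p <= v <= q (go left if both < v, right if both > v).
Walk from root:
  at 47: 1 <= 47 <= 47, this is the LCA
LCA = 47


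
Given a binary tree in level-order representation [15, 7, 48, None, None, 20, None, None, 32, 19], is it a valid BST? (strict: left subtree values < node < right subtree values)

Level-order array: [15, 7, 48, None, None, 20, None, None, 32, 19]
Validate using subtree bounds (lo, hi): at each node, require lo < value < hi,
then recurse left with hi=value and right with lo=value.
Preorder trace (stopping at first violation):
  at node 15 with bounds (-inf, +inf): OK
  at node 7 with bounds (-inf, 15): OK
  at node 48 with bounds (15, +inf): OK
  at node 20 with bounds (15, 48): OK
  at node 32 with bounds (20, 48): OK
  at node 19 with bounds (20, 32): VIOLATION
Node 19 violates its bound: not (20 < 19 < 32).
Result: Not a valid BST


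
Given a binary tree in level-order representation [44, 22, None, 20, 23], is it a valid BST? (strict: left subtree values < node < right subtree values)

Level-order array: [44, 22, None, 20, 23]
Validate using subtree bounds (lo, hi): at each node, require lo < value < hi,
then recurse left with hi=value and right with lo=value.
Preorder trace (stopping at first violation):
  at node 44 with bounds (-inf, +inf): OK
  at node 22 with bounds (-inf, 44): OK
  at node 20 with bounds (-inf, 22): OK
  at node 23 with bounds (22, 44): OK
No violation found at any node.
Result: Valid BST


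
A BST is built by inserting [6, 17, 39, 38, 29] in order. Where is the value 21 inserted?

Starting tree (level order): [6, None, 17, None, 39, 38, None, 29]
Insertion path: 6 -> 17 -> 39 -> 38 -> 29
Result: insert 21 as left child of 29
Final tree (level order): [6, None, 17, None, 39, 38, None, 29, None, 21]


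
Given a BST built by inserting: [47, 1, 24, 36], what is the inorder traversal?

Tree insertion order: [47, 1, 24, 36]
Tree (level-order array): [47, 1, None, None, 24, None, 36]
Inorder traversal: [1, 24, 36, 47]


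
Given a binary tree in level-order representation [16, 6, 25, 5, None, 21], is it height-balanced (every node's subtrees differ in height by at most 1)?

Tree (level-order array): [16, 6, 25, 5, None, 21]
Definition: a tree is height-balanced if, at every node, |h(left) - h(right)| <= 1 (empty subtree has height -1).
Bottom-up per-node check:
  node 5: h_left=-1, h_right=-1, diff=0 [OK], height=0
  node 6: h_left=0, h_right=-1, diff=1 [OK], height=1
  node 21: h_left=-1, h_right=-1, diff=0 [OK], height=0
  node 25: h_left=0, h_right=-1, diff=1 [OK], height=1
  node 16: h_left=1, h_right=1, diff=0 [OK], height=2
All nodes satisfy the balance condition.
Result: Balanced


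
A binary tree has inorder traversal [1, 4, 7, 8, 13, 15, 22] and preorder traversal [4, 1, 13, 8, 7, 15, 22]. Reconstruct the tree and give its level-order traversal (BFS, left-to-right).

Inorder:  [1, 4, 7, 8, 13, 15, 22]
Preorder: [4, 1, 13, 8, 7, 15, 22]
Algorithm: preorder visits root first, so consume preorder in order;
for each root, split the current inorder slice at that value into
left-subtree inorder and right-subtree inorder, then recurse.
Recursive splits:
  root=4; inorder splits into left=[1], right=[7, 8, 13, 15, 22]
  root=1; inorder splits into left=[], right=[]
  root=13; inorder splits into left=[7, 8], right=[15, 22]
  root=8; inorder splits into left=[7], right=[]
  root=7; inorder splits into left=[], right=[]
  root=15; inorder splits into left=[], right=[22]
  root=22; inorder splits into left=[], right=[]
Reconstructed level-order: [4, 1, 13, 8, 15, 7, 22]


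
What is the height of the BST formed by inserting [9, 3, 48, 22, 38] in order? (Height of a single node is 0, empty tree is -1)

Insertion order: [9, 3, 48, 22, 38]
Tree (level-order array): [9, 3, 48, None, None, 22, None, None, 38]
Compute height bottom-up (empty subtree = -1):
  height(3) = 1 + max(-1, -1) = 0
  height(38) = 1 + max(-1, -1) = 0
  height(22) = 1 + max(-1, 0) = 1
  height(48) = 1 + max(1, -1) = 2
  height(9) = 1 + max(0, 2) = 3
Height = 3


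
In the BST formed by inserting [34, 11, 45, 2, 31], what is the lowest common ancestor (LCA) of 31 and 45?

Tree insertion order: [34, 11, 45, 2, 31]
Tree (level-order array): [34, 11, 45, 2, 31]
In a BST, the LCA of p=31, q=45 is the first node v on the
root-to-leaf path with p <= v <= q (go left if both < v, right if both > v).
Walk from root:
  at 34: 31 <= 34 <= 45, this is the LCA
LCA = 34


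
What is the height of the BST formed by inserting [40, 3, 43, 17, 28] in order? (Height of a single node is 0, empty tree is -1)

Insertion order: [40, 3, 43, 17, 28]
Tree (level-order array): [40, 3, 43, None, 17, None, None, None, 28]
Compute height bottom-up (empty subtree = -1):
  height(28) = 1 + max(-1, -1) = 0
  height(17) = 1 + max(-1, 0) = 1
  height(3) = 1 + max(-1, 1) = 2
  height(43) = 1 + max(-1, -1) = 0
  height(40) = 1 + max(2, 0) = 3
Height = 3


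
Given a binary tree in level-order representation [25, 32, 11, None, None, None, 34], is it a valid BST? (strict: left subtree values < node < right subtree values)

Level-order array: [25, 32, 11, None, None, None, 34]
Validate using subtree bounds (lo, hi): at each node, require lo < value < hi,
then recurse left with hi=value and right with lo=value.
Preorder trace (stopping at first violation):
  at node 25 with bounds (-inf, +inf): OK
  at node 32 with bounds (-inf, 25): VIOLATION
Node 32 violates its bound: not (-inf < 32 < 25).
Result: Not a valid BST


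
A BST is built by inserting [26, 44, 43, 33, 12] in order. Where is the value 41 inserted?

Starting tree (level order): [26, 12, 44, None, None, 43, None, 33]
Insertion path: 26 -> 44 -> 43 -> 33
Result: insert 41 as right child of 33
Final tree (level order): [26, 12, 44, None, None, 43, None, 33, None, None, 41]


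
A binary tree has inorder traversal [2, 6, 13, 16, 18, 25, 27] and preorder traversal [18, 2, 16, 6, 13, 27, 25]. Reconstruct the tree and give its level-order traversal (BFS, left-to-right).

Inorder:  [2, 6, 13, 16, 18, 25, 27]
Preorder: [18, 2, 16, 6, 13, 27, 25]
Algorithm: preorder visits root first, so consume preorder in order;
for each root, split the current inorder slice at that value into
left-subtree inorder and right-subtree inorder, then recurse.
Recursive splits:
  root=18; inorder splits into left=[2, 6, 13, 16], right=[25, 27]
  root=2; inorder splits into left=[], right=[6, 13, 16]
  root=16; inorder splits into left=[6, 13], right=[]
  root=6; inorder splits into left=[], right=[13]
  root=13; inorder splits into left=[], right=[]
  root=27; inorder splits into left=[25], right=[]
  root=25; inorder splits into left=[], right=[]
Reconstructed level-order: [18, 2, 27, 16, 25, 6, 13]


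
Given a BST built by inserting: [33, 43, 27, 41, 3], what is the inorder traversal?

Tree insertion order: [33, 43, 27, 41, 3]
Tree (level-order array): [33, 27, 43, 3, None, 41]
Inorder traversal: [3, 27, 33, 41, 43]


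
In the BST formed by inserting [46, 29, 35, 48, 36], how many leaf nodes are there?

Tree built from: [46, 29, 35, 48, 36]
Tree (level-order array): [46, 29, 48, None, 35, None, None, None, 36]
Rule: A leaf has 0 children.
Per-node child counts:
  node 46: 2 child(ren)
  node 29: 1 child(ren)
  node 35: 1 child(ren)
  node 36: 0 child(ren)
  node 48: 0 child(ren)
Matching nodes: [36, 48]
Count of leaf nodes: 2


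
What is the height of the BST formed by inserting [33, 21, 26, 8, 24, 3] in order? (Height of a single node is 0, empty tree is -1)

Insertion order: [33, 21, 26, 8, 24, 3]
Tree (level-order array): [33, 21, None, 8, 26, 3, None, 24]
Compute height bottom-up (empty subtree = -1):
  height(3) = 1 + max(-1, -1) = 0
  height(8) = 1 + max(0, -1) = 1
  height(24) = 1 + max(-1, -1) = 0
  height(26) = 1 + max(0, -1) = 1
  height(21) = 1 + max(1, 1) = 2
  height(33) = 1 + max(2, -1) = 3
Height = 3


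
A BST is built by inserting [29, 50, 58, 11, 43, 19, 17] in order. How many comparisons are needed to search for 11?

Search path for 11: 29 -> 11
Found: True
Comparisons: 2


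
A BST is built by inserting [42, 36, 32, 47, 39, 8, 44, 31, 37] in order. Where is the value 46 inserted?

Starting tree (level order): [42, 36, 47, 32, 39, 44, None, 8, None, 37, None, None, None, None, 31]
Insertion path: 42 -> 47 -> 44
Result: insert 46 as right child of 44
Final tree (level order): [42, 36, 47, 32, 39, 44, None, 8, None, 37, None, None, 46, None, 31]


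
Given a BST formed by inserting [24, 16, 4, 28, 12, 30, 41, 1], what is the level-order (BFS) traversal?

Tree insertion order: [24, 16, 4, 28, 12, 30, 41, 1]
Tree (level-order array): [24, 16, 28, 4, None, None, 30, 1, 12, None, 41]
BFS from the root, enqueuing left then right child of each popped node:
  queue [24] -> pop 24, enqueue [16, 28], visited so far: [24]
  queue [16, 28] -> pop 16, enqueue [4], visited so far: [24, 16]
  queue [28, 4] -> pop 28, enqueue [30], visited so far: [24, 16, 28]
  queue [4, 30] -> pop 4, enqueue [1, 12], visited so far: [24, 16, 28, 4]
  queue [30, 1, 12] -> pop 30, enqueue [41], visited so far: [24, 16, 28, 4, 30]
  queue [1, 12, 41] -> pop 1, enqueue [none], visited so far: [24, 16, 28, 4, 30, 1]
  queue [12, 41] -> pop 12, enqueue [none], visited so far: [24, 16, 28, 4, 30, 1, 12]
  queue [41] -> pop 41, enqueue [none], visited so far: [24, 16, 28, 4, 30, 1, 12, 41]
Result: [24, 16, 28, 4, 30, 1, 12, 41]
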